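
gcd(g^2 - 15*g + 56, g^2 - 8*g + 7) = g - 7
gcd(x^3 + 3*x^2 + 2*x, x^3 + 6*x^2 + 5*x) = x^2 + x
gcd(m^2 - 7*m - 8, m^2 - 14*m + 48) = m - 8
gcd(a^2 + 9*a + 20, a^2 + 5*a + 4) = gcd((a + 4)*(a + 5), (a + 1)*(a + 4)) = a + 4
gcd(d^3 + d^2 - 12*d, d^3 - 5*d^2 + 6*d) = d^2 - 3*d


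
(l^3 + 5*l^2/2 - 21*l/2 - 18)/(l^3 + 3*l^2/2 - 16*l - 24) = (l - 3)/(l - 4)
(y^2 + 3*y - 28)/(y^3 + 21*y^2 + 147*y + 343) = (y - 4)/(y^2 + 14*y + 49)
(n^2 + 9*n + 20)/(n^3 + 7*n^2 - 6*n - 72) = (n + 5)/(n^2 + 3*n - 18)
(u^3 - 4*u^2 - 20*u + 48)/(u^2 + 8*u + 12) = (u^3 - 4*u^2 - 20*u + 48)/(u^2 + 8*u + 12)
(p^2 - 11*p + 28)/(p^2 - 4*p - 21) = (p - 4)/(p + 3)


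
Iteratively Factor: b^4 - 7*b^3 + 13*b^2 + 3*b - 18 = (b - 2)*(b^3 - 5*b^2 + 3*b + 9) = (b - 2)*(b + 1)*(b^2 - 6*b + 9) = (b - 3)*(b - 2)*(b + 1)*(b - 3)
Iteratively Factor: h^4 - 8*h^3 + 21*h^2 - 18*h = (h)*(h^3 - 8*h^2 + 21*h - 18) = h*(h - 3)*(h^2 - 5*h + 6) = h*(h - 3)^2*(h - 2)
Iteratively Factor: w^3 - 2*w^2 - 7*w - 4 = (w + 1)*(w^2 - 3*w - 4) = (w - 4)*(w + 1)*(w + 1)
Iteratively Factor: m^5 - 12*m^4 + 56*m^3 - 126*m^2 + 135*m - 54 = (m - 2)*(m^4 - 10*m^3 + 36*m^2 - 54*m + 27) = (m - 3)*(m - 2)*(m^3 - 7*m^2 + 15*m - 9) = (m - 3)^2*(m - 2)*(m^2 - 4*m + 3) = (m - 3)^2*(m - 2)*(m - 1)*(m - 3)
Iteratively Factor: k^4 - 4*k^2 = (k)*(k^3 - 4*k) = k^2*(k^2 - 4) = k^2*(k + 2)*(k - 2)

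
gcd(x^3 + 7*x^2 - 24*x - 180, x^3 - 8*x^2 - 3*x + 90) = x - 5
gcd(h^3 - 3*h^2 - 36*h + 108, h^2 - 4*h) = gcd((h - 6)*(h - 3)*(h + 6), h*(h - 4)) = 1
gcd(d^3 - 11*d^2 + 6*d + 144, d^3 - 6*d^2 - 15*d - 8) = d - 8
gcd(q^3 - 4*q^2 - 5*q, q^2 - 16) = 1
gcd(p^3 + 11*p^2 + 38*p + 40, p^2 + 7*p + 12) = p + 4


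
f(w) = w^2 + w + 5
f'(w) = 2*w + 1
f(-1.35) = 5.47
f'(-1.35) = -1.70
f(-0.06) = 4.94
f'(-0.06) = 0.88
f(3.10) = 17.71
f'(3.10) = 7.20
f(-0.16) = 4.87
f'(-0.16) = 0.68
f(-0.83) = 4.86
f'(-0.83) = -0.66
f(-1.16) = 5.19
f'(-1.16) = -1.32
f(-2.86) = 10.32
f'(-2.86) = -4.72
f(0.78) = 6.39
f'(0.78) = 2.56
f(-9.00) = 77.00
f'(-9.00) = -17.00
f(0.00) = 5.00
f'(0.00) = 1.00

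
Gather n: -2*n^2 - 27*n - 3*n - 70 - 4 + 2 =-2*n^2 - 30*n - 72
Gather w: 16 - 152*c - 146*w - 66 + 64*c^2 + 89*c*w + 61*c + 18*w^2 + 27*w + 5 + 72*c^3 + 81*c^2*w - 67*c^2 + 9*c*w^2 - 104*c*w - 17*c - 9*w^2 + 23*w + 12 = 72*c^3 - 3*c^2 - 108*c + w^2*(9*c + 9) + w*(81*c^2 - 15*c - 96) - 33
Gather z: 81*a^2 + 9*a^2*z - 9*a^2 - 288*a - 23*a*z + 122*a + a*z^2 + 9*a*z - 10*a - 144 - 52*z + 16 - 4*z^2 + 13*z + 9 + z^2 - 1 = 72*a^2 - 176*a + z^2*(a - 3) + z*(9*a^2 - 14*a - 39) - 120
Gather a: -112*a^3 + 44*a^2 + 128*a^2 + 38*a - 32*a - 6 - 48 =-112*a^3 + 172*a^2 + 6*a - 54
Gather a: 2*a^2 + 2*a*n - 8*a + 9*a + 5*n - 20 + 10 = 2*a^2 + a*(2*n + 1) + 5*n - 10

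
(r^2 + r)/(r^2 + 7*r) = (r + 1)/(r + 7)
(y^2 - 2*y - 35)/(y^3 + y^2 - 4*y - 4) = (y^2 - 2*y - 35)/(y^3 + y^2 - 4*y - 4)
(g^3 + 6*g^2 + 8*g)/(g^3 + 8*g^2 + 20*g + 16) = g/(g + 2)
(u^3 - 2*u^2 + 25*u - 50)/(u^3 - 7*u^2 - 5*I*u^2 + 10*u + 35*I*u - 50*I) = (u + 5*I)/(u - 5)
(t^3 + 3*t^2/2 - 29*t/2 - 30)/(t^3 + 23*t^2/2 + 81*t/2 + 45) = (t - 4)/(t + 6)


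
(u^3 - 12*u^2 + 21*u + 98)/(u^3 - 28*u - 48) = (u^2 - 14*u + 49)/(u^2 - 2*u - 24)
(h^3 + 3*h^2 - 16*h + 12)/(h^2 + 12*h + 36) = (h^2 - 3*h + 2)/(h + 6)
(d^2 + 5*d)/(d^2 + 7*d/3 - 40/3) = 3*d/(3*d - 8)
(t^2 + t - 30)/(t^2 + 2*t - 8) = (t^2 + t - 30)/(t^2 + 2*t - 8)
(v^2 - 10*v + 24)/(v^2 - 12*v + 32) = (v - 6)/(v - 8)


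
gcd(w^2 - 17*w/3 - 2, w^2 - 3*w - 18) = w - 6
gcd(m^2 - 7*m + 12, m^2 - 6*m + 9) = m - 3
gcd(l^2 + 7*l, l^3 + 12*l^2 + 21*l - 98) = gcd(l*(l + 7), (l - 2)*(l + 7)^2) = l + 7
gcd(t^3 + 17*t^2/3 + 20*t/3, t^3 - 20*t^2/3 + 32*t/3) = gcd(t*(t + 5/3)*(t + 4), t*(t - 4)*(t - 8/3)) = t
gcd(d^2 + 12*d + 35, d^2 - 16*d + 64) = 1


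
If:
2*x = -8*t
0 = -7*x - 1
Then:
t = 1/28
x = -1/7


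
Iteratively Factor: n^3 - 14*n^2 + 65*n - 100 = (n - 4)*(n^2 - 10*n + 25) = (n - 5)*(n - 4)*(n - 5)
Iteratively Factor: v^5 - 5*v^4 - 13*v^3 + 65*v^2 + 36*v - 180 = (v - 2)*(v^4 - 3*v^3 - 19*v^2 + 27*v + 90) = (v - 2)*(v + 2)*(v^3 - 5*v^2 - 9*v + 45) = (v - 3)*(v - 2)*(v + 2)*(v^2 - 2*v - 15) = (v - 5)*(v - 3)*(v - 2)*(v + 2)*(v + 3)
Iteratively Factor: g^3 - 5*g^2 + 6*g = (g - 3)*(g^2 - 2*g) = g*(g - 3)*(g - 2)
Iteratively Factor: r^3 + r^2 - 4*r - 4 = (r + 1)*(r^2 - 4) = (r - 2)*(r + 1)*(r + 2)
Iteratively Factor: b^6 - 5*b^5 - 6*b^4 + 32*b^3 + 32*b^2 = (b - 4)*(b^5 - b^4 - 10*b^3 - 8*b^2) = b*(b - 4)*(b^4 - b^3 - 10*b^2 - 8*b) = b*(b - 4)^2*(b^3 + 3*b^2 + 2*b) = b*(b - 4)^2*(b + 1)*(b^2 + 2*b) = b*(b - 4)^2*(b + 1)*(b + 2)*(b)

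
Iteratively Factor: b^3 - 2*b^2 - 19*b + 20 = (b + 4)*(b^2 - 6*b + 5) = (b - 1)*(b + 4)*(b - 5)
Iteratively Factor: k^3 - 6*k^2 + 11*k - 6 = (k - 2)*(k^2 - 4*k + 3) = (k - 2)*(k - 1)*(k - 3)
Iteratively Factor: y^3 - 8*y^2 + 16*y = (y)*(y^2 - 8*y + 16) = y*(y - 4)*(y - 4)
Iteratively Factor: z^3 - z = (z)*(z^2 - 1) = z*(z + 1)*(z - 1)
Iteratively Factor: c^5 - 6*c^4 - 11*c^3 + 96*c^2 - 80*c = (c)*(c^4 - 6*c^3 - 11*c^2 + 96*c - 80) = c*(c - 5)*(c^3 - c^2 - 16*c + 16) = c*(c - 5)*(c + 4)*(c^2 - 5*c + 4) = c*(c - 5)*(c - 4)*(c + 4)*(c - 1)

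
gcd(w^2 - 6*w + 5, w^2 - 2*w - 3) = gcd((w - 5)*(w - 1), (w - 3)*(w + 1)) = 1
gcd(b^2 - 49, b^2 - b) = 1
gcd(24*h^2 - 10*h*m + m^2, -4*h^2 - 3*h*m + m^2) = 4*h - m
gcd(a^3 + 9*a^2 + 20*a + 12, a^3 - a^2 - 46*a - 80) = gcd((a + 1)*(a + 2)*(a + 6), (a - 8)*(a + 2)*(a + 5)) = a + 2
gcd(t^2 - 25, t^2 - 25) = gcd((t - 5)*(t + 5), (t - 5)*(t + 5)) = t^2 - 25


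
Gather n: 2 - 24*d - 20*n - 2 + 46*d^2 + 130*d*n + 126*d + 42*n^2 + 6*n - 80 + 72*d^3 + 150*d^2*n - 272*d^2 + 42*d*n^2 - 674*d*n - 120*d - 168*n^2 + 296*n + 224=72*d^3 - 226*d^2 - 18*d + n^2*(42*d - 126) + n*(150*d^2 - 544*d + 282) + 144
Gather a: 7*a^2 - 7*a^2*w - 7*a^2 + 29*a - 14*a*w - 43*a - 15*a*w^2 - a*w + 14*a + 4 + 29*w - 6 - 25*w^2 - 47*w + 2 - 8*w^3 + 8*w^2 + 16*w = -7*a^2*w + a*(-15*w^2 - 15*w) - 8*w^3 - 17*w^2 - 2*w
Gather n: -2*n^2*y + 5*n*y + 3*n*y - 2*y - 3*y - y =-2*n^2*y + 8*n*y - 6*y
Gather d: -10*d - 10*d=-20*d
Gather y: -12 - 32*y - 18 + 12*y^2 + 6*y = 12*y^2 - 26*y - 30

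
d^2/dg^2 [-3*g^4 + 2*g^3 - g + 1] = 12*g*(1 - 3*g)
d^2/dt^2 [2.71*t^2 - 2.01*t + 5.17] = 5.42000000000000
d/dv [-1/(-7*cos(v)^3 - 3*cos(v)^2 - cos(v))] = (21*sin(v) + sin(v)/cos(v)^2 + 6*tan(v))/(-7*sin(v)^2 + 3*cos(v) + 8)^2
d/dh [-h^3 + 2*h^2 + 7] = h*(4 - 3*h)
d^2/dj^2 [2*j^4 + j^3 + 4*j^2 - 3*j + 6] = 24*j^2 + 6*j + 8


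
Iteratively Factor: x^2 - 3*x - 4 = (x + 1)*(x - 4)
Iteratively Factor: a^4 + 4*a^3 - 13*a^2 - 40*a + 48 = (a - 1)*(a^3 + 5*a^2 - 8*a - 48) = (a - 3)*(a - 1)*(a^2 + 8*a + 16) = (a - 3)*(a - 1)*(a + 4)*(a + 4)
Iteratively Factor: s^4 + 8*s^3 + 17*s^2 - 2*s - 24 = (s - 1)*(s^3 + 9*s^2 + 26*s + 24) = (s - 1)*(s + 4)*(s^2 + 5*s + 6) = (s - 1)*(s + 3)*(s + 4)*(s + 2)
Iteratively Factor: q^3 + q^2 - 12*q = (q)*(q^2 + q - 12) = q*(q - 3)*(q + 4)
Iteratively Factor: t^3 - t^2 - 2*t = (t + 1)*(t^2 - 2*t) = (t - 2)*(t + 1)*(t)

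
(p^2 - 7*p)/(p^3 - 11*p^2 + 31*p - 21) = p/(p^2 - 4*p + 3)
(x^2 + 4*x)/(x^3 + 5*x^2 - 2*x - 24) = x/(x^2 + x - 6)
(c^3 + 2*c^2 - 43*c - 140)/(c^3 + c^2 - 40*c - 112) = (c + 5)/(c + 4)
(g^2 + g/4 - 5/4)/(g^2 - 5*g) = (4*g^2 + g - 5)/(4*g*(g - 5))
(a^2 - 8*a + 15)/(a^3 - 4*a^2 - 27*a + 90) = (a - 5)/(a^2 - a - 30)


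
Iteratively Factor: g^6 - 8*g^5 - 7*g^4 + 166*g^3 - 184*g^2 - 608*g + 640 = (g - 4)*(g^5 - 4*g^4 - 23*g^3 + 74*g^2 + 112*g - 160) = (g - 5)*(g - 4)*(g^4 + g^3 - 18*g^2 - 16*g + 32) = (g - 5)*(g - 4)^2*(g^3 + 5*g^2 + 2*g - 8) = (g - 5)*(g - 4)^2*(g - 1)*(g^2 + 6*g + 8) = (g - 5)*(g - 4)^2*(g - 1)*(g + 2)*(g + 4)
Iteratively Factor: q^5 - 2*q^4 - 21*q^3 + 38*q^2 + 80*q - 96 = (q + 2)*(q^4 - 4*q^3 - 13*q^2 + 64*q - 48) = (q + 2)*(q + 4)*(q^3 - 8*q^2 + 19*q - 12) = (q - 4)*(q + 2)*(q + 4)*(q^2 - 4*q + 3) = (q - 4)*(q - 1)*(q + 2)*(q + 4)*(q - 3)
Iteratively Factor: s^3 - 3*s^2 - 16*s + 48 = (s + 4)*(s^2 - 7*s + 12) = (s - 3)*(s + 4)*(s - 4)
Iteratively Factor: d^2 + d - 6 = (d + 3)*(d - 2)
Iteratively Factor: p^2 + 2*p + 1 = (p + 1)*(p + 1)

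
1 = 1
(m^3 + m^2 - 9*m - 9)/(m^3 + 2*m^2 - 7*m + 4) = (m^3 + m^2 - 9*m - 9)/(m^3 + 2*m^2 - 7*m + 4)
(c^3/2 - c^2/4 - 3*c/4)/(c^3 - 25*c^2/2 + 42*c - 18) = c*(2*c^2 - c - 3)/(2*(2*c^3 - 25*c^2 + 84*c - 36))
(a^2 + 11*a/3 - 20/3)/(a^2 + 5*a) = (a - 4/3)/a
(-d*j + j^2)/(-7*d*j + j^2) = (d - j)/(7*d - j)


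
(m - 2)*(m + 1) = m^2 - m - 2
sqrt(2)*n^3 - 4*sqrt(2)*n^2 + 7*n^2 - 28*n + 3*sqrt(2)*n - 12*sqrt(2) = (n - 4)*(n + 3*sqrt(2))*(sqrt(2)*n + 1)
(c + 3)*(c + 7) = c^2 + 10*c + 21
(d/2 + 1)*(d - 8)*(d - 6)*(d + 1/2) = d^4/2 - 23*d^3/4 + 7*d^2 + 53*d + 24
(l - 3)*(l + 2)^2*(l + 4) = l^4 + 5*l^3 - 4*l^2 - 44*l - 48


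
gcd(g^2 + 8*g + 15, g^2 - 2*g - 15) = g + 3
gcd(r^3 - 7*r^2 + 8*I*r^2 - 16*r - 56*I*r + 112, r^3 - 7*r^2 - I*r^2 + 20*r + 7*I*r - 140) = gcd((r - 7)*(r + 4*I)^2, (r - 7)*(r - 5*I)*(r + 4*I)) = r^2 + r*(-7 + 4*I) - 28*I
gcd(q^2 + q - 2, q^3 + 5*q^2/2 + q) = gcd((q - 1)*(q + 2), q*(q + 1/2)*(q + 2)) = q + 2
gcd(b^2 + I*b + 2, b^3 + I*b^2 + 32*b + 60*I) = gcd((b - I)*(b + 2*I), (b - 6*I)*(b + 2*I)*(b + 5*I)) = b + 2*I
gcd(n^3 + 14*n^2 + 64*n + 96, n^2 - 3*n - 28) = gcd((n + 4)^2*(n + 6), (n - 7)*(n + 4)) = n + 4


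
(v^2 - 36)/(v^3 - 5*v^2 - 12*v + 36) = (v + 6)/(v^2 + v - 6)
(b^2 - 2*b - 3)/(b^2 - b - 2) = (b - 3)/(b - 2)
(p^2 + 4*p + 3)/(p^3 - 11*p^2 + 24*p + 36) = (p + 3)/(p^2 - 12*p + 36)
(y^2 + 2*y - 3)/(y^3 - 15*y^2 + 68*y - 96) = (y^2 + 2*y - 3)/(y^3 - 15*y^2 + 68*y - 96)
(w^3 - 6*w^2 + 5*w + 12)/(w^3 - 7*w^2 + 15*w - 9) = (w^2 - 3*w - 4)/(w^2 - 4*w + 3)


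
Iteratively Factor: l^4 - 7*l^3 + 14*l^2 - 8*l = (l)*(l^3 - 7*l^2 + 14*l - 8) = l*(l - 1)*(l^2 - 6*l + 8) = l*(l - 4)*(l - 1)*(l - 2)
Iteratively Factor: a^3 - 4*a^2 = (a - 4)*(a^2) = a*(a - 4)*(a)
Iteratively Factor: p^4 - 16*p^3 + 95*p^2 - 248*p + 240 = (p - 4)*(p^3 - 12*p^2 + 47*p - 60) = (p - 4)^2*(p^2 - 8*p + 15) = (p - 5)*(p - 4)^2*(p - 3)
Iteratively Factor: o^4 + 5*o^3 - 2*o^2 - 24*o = (o - 2)*(o^3 + 7*o^2 + 12*o) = (o - 2)*(o + 4)*(o^2 + 3*o) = o*(o - 2)*(o + 4)*(o + 3)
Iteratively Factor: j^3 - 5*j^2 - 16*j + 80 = (j + 4)*(j^2 - 9*j + 20) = (j - 5)*(j + 4)*(j - 4)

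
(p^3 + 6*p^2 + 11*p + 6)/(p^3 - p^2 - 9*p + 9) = (p^2 + 3*p + 2)/(p^2 - 4*p + 3)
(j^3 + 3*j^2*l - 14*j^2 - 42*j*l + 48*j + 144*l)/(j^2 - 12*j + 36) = (j^2 + 3*j*l - 8*j - 24*l)/(j - 6)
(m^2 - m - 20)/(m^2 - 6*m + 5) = (m + 4)/(m - 1)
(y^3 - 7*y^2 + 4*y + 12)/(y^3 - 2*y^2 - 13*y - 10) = (y^2 - 8*y + 12)/(y^2 - 3*y - 10)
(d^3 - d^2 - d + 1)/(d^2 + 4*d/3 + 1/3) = 3*(d^2 - 2*d + 1)/(3*d + 1)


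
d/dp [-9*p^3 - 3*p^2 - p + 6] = -27*p^2 - 6*p - 1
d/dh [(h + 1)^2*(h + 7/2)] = (h + 1)*(3*h + 8)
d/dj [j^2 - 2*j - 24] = 2*j - 2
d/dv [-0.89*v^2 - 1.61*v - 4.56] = -1.78*v - 1.61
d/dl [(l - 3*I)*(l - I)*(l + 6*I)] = 3*l^2 + 4*I*l + 21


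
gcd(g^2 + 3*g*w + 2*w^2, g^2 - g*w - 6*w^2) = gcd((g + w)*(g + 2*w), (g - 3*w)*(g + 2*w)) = g + 2*w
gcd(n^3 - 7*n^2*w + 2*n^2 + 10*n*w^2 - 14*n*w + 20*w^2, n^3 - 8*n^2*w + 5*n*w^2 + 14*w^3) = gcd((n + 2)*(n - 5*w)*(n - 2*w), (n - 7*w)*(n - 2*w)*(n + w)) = -n + 2*w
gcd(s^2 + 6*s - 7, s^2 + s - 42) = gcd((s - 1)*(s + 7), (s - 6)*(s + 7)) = s + 7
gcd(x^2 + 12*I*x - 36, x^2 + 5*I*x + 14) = 1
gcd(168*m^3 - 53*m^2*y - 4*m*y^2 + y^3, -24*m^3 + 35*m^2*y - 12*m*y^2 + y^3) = 24*m^2 - 11*m*y + y^2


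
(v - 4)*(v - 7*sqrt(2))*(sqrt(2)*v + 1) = sqrt(2)*v^3 - 13*v^2 - 4*sqrt(2)*v^2 - 7*sqrt(2)*v + 52*v + 28*sqrt(2)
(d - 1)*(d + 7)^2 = d^3 + 13*d^2 + 35*d - 49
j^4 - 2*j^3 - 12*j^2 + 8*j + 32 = (j - 4)*(j - 2)*(j + 2)^2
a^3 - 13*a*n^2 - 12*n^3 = (a - 4*n)*(a + n)*(a + 3*n)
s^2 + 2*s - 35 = (s - 5)*(s + 7)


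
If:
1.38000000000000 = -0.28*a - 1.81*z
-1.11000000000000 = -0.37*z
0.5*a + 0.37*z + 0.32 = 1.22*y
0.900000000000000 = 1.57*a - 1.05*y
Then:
No Solution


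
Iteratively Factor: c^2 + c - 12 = (c + 4)*(c - 3)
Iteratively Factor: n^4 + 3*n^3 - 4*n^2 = (n - 1)*(n^3 + 4*n^2) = n*(n - 1)*(n^2 + 4*n) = n*(n - 1)*(n + 4)*(n)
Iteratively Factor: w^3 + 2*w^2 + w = (w + 1)*(w^2 + w) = w*(w + 1)*(w + 1)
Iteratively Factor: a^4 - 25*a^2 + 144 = (a - 4)*(a^3 + 4*a^2 - 9*a - 36) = (a - 4)*(a + 4)*(a^2 - 9) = (a - 4)*(a - 3)*(a + 4)*(a + 3)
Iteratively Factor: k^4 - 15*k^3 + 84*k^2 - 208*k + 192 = (k - 4)*(k^3 - 11*k^2 + 40*k - 48) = (k - 4)*(k - 3)*(k^2 - 8*k + 16) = (k - 4)^2*(k - 3)*(k - 4)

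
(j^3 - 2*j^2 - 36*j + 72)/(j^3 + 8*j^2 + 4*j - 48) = (j - 6)/(j + 4)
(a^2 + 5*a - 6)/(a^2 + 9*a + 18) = (a - 1)/(a + 3)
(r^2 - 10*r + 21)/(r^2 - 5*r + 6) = (r - 7)/(r - 2)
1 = 1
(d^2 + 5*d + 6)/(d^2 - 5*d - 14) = (d + 3)/(d - 7)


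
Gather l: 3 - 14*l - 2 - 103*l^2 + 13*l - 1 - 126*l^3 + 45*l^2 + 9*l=-126*l^3 - 58*l^2 + 8*l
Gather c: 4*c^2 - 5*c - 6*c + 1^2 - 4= 4*c^2 - 11*c - 3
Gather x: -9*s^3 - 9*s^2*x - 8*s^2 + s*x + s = -9*s^3 - 8*s^2 + s + x*(-9*s^2 + s)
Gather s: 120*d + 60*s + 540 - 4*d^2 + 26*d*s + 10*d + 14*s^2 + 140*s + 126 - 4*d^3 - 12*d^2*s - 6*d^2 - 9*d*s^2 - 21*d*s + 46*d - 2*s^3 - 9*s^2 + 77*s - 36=-4*d^3 - 10*d^2 + 176*d - 2*s^3 + s^2*(5 - 9*d) + s*(-12*d^2 + 5*d + 277) + 630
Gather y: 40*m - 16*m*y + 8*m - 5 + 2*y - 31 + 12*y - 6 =48*m + y*(14 - 16*m) - 42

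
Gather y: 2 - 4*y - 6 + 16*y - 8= 12*y - 12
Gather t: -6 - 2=-8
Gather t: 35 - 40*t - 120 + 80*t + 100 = 40*t + 15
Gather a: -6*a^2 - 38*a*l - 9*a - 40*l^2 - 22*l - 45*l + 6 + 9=-6*a^2 + a*(-38*l - 9) - 40*l^2 - 67*l + 15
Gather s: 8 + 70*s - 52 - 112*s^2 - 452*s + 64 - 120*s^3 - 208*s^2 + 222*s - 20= -120*s^3 - 320*s^2 - 160*s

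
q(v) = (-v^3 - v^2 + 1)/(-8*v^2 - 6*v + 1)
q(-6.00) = -0.72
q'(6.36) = 0.13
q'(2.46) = 0.14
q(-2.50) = -0.31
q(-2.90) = -0.35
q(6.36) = 0.82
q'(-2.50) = 0.10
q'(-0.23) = 0.74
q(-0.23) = 0.49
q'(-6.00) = 0.12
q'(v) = (16*v + 6)*(-v^3 - v^2 + 1)/(-8*v^2 - 6*v + 1)^2 + (-3*v^2 - 2*v)/(-8*v^2 - 6*v + 1)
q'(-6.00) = 0.12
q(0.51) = -0.15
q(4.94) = 0.64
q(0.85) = 0.03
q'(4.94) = 0.13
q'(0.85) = 0.32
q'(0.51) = 0.94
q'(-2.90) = 0.11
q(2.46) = 0.32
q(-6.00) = -0.72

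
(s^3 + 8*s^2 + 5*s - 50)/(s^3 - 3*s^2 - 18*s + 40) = (s^2 + 10*s + 25)/(s^2 - s - 20)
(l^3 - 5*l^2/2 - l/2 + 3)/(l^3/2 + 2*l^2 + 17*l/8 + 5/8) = 4*(2*l^2 - 7*l + 6)/(4*l^2 + 12*l + 5)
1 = 1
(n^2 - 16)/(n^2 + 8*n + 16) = (n - 4)/(n + 4)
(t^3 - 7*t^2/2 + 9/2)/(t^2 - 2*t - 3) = t - 3/2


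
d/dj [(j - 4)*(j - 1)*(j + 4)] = 3*j^2 - 2*j - 16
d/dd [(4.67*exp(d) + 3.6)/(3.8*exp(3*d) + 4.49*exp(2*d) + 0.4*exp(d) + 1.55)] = (-35.492*exp(3*d) - 62.0083*exp(2*d) - 32.328*exp(d) + 5.7985)*exp(d)/(14.44*exp(6*d) + 34.124*exp(5*d) + 23.2001*exp(4*d) + 15.372*exp(3*d) + 14.079*exp(2*d) + 1.24*exp(d) + 2.4025)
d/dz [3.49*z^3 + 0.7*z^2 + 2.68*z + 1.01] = 10.47*z^2 + 1.4*z + 2.68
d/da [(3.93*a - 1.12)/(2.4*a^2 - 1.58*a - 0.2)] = (-9.432*a^2 + 5.376*a - 2.5556)/(5.76*a^4 - 7.584*a^3 + 1.5364*a^2 + 0.632*a + 0.04)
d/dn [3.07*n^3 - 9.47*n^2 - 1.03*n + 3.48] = 9.21*n^2 - 18.94*n - 1.03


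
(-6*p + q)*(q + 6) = -6*p*q - 36*p + q^2 + 6*q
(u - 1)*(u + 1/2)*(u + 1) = u^3 + u^2/2 - u - 1/2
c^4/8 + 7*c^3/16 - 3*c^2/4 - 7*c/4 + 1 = (c/4 + 1)*(c/2 + 1)*(c - 2)*(c - 1/2)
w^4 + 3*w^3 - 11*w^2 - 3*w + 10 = (w - 2)*(w - 1)*(w + 1)*(w + 5)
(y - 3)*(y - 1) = y^2 - 4*y + 3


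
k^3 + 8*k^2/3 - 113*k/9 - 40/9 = (k - 8/3)*(k + 1/3)*(k + 5)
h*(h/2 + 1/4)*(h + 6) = h^3/2 + 13*h^2/4 + 3*h/2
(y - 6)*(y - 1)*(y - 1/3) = y^3 - 22*y^2/3 + 25*y/3 - 2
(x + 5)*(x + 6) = x^2 + 11*x + 30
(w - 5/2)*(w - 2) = w^2 - 9*w/2 + 5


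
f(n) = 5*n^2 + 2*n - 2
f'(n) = 10*n + 2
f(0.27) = -1.10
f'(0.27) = 4.70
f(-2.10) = 15.85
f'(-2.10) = -19.00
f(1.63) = 14.54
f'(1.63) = 18.30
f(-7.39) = 256.28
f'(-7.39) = -71.90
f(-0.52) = -1.69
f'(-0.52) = -3.20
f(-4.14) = 75.42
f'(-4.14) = -39.40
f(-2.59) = 26.36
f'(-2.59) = -23.90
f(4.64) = 114.93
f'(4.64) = 48.40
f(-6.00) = 166.00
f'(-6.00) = -58.00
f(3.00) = 49.00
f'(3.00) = 32.00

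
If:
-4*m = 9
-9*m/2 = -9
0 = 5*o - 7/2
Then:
No Solution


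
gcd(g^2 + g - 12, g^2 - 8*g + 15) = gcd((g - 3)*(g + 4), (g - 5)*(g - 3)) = g - 3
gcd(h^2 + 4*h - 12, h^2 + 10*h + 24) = h + 6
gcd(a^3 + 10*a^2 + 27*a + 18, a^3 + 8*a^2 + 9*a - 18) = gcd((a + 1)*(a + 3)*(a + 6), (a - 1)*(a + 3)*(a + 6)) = a^2 + 9*a + 18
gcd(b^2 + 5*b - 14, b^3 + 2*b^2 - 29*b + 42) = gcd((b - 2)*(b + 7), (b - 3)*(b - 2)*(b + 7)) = b^2 + 5*b - 14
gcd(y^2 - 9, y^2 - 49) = 1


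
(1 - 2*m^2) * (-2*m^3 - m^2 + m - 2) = 4*m^5 + 2*m^4 - 4*m^3 + 3*m^2 + m - 2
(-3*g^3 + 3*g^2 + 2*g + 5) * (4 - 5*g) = 15*g^4 - 27*g^3 + 2*g^2 - 17*g + 20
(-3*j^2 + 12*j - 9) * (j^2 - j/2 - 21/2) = -3*j^4 + 27*j^3/2 + 33*j^2/2 - 243*j/2 + 189/2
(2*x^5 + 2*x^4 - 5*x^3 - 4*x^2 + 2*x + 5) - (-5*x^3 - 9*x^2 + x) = 2*x^5 + 2*x^4 + 5*x^2 + x + 5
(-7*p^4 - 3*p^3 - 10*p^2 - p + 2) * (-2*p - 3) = 14*p^5 + 27*p^4 + 29*p^3 + 32*p^2 - p - 6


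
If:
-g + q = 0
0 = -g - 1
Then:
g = -1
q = -1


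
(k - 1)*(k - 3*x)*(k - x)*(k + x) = k^4 - 3*k^3*x - k^3 - k^2*x^2 + 3*k^2*x + 3*k*x^3 + k*x^2 - 3*x^3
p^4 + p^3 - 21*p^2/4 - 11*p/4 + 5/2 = (p - 2)*(p - 1/2)*(p + 1)*(p + 5/2)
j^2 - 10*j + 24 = (j - 6)*(j - 4)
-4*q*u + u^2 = u*(-4*q + u)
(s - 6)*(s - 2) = s^2 - 8*s + 12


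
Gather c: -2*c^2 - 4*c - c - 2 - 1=-2*c^2 - 5*c - 3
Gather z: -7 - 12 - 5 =-24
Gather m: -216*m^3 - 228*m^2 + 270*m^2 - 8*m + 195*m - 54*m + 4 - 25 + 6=-216*m^3 + 42*m^2 + 133*m - 15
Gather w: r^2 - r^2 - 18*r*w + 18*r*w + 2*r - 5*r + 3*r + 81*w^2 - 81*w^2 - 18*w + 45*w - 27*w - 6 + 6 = 0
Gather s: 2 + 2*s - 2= 2*s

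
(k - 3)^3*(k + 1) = k^4 - 8*k^3 + 18*k^2 - 27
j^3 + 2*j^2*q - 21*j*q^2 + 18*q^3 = (j - 3*q)*(j - q)*(j + 6*q)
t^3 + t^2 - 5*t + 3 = (t - 1)^2*(t + 3)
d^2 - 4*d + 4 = (d - 2)^2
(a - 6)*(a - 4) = a^2 - 10*a + 24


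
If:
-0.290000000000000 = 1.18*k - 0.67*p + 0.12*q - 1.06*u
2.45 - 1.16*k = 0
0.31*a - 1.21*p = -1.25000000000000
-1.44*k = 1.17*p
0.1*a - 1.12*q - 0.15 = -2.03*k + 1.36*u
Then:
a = -14.18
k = 2.11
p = -2.60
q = -2.42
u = 3.99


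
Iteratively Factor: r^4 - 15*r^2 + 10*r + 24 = (r + 1)*(r^3 - r^2 - 14*r + 24) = (r - 3)*(r + 1)*(r^2 + 2*r - 8) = (r - 3)*(r + 1)*(r + 4)*(r - 2)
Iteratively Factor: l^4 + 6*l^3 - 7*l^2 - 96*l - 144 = (l + 3)*(l^3 + 3*l^2 - 16*l - 48) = (l - 4)*(l + 3)*(l^2 + 7*l + 12) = (l - 4)*(l + 3)*(l + 4)*(l + 3)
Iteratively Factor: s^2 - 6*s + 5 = (s - 5)*(s - 1)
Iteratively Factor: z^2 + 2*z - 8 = (z + 4)*(z - 2)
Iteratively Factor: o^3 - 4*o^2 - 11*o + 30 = (o + 3)*(o^2 - 7*o + 10) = (o - 5)*(o + 3)*(o - 2)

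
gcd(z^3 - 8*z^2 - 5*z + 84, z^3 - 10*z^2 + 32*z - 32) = z - 4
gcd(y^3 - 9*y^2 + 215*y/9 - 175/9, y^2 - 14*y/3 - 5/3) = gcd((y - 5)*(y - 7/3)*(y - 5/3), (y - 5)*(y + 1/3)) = y - 5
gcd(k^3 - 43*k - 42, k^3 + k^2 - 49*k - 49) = k^2 - 6*k - 7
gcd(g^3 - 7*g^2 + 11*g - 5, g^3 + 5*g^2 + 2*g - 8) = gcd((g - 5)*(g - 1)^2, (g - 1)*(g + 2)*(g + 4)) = g - 1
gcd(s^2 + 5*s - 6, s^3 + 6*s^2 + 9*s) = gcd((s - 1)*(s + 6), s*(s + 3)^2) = 1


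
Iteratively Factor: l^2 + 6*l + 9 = (l + 3)*(l + 3)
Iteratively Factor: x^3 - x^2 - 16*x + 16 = (x + 4)*(x^2 - 5*x + 4) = (x - 1)*(x + 4)*(x - 4)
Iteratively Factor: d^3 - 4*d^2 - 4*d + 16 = (d - 2)*(d^2 - 2*d - 8) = (d - 2)*(d + 2)*(d - 4)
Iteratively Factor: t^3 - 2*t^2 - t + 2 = (t + 1)*(t^2 - 3*t + 2) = (t - 2)*(t + 1)*(t - 1)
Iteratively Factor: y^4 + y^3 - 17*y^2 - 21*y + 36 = (y + 3)*(y^3 - 2*y^2 - 11*y + 12) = (y - 4)*(y + 3)*(y^2 + 2*y - 3) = (y - 4)*(y - 1)*(y + 3)*(y + 3)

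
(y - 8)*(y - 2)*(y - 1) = y^3 - 11*y^2 + 26*y - 16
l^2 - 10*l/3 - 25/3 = (l - 5)*(l + 5/3)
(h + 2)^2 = h^2 + 4*h + 4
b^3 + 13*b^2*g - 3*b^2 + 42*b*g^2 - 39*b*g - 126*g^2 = (b - 3)*(b + 6*g)*(b + 7*g)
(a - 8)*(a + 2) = a^2 - 6*a - 16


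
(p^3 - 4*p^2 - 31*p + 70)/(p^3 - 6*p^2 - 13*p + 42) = (p + 5)/(p + 3)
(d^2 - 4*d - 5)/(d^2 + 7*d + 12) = (d^2 - 4*d - 5)/(d^2 + 7*d + 12)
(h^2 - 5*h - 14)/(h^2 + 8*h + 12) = (h - 7)/(h + 6)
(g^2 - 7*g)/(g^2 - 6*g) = (g - 7)/(g - 6)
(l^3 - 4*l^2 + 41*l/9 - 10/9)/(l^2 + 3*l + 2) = (9*l^3 - 36*l^2 + 41*l - 10)/(9*(l^2 + 3*l + 2))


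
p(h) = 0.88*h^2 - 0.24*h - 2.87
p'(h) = 1.76*h - 0.24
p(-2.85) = 4.96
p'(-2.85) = -5.26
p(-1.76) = 0.28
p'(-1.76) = -3.34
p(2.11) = 0.54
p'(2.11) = 3.47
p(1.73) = -0.65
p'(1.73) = 2.80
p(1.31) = -1.67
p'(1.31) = 2.07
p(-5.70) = 27.09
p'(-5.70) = -10.27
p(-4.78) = 18.38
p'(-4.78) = -8.65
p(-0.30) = -2.72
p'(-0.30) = -0.77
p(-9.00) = 70.57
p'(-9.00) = -16.08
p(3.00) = 4.33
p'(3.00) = 5.04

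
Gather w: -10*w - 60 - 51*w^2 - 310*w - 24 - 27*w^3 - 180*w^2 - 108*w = -27*w^3 - 231*w^2 - 428*w - 84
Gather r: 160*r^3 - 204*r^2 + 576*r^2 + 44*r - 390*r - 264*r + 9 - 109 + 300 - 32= 160*r^3 + 372*r^2 - 610*r + 168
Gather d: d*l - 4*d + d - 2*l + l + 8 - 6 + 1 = d*(l - 3) - l + 3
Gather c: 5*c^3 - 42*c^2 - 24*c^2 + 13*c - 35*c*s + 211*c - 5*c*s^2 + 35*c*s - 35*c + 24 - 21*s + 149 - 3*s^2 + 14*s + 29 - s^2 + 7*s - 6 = 5*c^3 - 66*c^2 + c*(189 - 5*s^2) - 4*s^2 + 196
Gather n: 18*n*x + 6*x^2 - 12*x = 18*n*x + 6*x^2 - 12*x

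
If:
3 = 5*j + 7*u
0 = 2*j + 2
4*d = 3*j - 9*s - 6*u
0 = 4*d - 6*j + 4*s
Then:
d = -51/70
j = -1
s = -27/35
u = 8/7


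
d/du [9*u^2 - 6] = 18*u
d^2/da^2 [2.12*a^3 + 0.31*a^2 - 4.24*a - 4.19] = 12.72*a + 0.62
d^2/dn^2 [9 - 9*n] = 0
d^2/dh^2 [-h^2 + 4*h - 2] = -2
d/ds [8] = 0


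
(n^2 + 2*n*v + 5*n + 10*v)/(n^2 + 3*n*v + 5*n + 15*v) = (n + 2*v)/(n + 3*v)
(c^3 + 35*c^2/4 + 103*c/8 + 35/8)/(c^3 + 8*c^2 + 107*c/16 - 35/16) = 2*(2*c + 1)/(4*c - 1)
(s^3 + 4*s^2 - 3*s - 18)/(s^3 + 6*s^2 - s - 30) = (s + 3)/(s + 5)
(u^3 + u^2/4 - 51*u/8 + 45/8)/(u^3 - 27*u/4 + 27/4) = (4*u - 5)/(2*(2*u - 3))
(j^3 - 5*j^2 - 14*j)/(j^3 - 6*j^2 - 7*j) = (j + 2)/(j + 1)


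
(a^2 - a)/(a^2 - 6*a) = (a - 1)/(a - 6)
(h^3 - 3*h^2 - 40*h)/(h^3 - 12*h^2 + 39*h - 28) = h*(h^2 - 3*h - 40)/(h^3 - 12*h^2 + 39*h - 28)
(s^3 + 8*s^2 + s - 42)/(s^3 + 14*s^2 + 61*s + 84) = (s - 2)/(s + 4)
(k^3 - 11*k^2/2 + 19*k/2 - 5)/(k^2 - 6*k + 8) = (2*k^2 - 7*k + 5)/(2*(k - 4))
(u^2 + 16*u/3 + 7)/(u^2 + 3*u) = (u + 7/3)/u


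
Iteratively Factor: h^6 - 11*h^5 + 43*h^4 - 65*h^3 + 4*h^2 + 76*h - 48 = (h - 3)*(h^5 - 8*h^4 + 19*h^3 - 8*h^2 - 20*h + 16) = (h - 4)*(h - 3)*(h^4 - 4*h^3 + 3*h^2 + 4*h - 4) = (h - 4)*(h - 3)*(h - 1)*(h^3 - 3*h^2 + 4) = (h - 4)*(h - 3)*(h - 1)*(h + 1)*(h^2 - 4*h + 4) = (h - 4)*(h - 3)*(h - 2)*(h - 1)*(h + 1)*(h - 2)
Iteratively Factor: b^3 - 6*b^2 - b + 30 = (b - 5)*(b^2 - b - 6) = (b - 5)*(b - 3)*(b + 2)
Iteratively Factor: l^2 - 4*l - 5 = (l + 1)*(l - 5)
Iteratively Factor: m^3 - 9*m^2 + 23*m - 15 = (m - 3)*(m^2 - 6*m + 5) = (m - 5)*(m - 3)*(m - 1)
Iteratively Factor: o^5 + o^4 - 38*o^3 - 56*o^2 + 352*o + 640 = (o - 5)*(o^4 + 6*o^3 - 8*o^2 - 96*o - 128) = (o - 5)*(o + 4)*(o^3 + 2*o^2 - 16*o - 32) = (o - 5)*(o - 4)*(o + 4)*(o^2 + 6*o + 8) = (o - 5)*(o - 4)*(o + 2)*(o + 4)*(o + 4)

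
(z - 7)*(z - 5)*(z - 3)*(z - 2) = z^4 - 17*z^3 + 101*z^2 - 247*z + 210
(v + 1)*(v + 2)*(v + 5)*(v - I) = v^4 + 8*v^3 - I*v^3 + 17*v^2 - 8*I*v^2 + 10*v - 17*I*v - 10*I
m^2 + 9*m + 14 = (m + 2)*(m + 7)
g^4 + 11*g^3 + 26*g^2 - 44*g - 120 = (g - 2)*(g + 2)*(g + 5)*(g + 6)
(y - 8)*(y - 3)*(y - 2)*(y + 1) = y^4 - 12*y^3 + 33*y^2 - 2*y - 48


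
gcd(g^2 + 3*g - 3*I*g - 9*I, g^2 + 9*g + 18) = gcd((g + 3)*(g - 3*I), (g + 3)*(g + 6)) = g + 3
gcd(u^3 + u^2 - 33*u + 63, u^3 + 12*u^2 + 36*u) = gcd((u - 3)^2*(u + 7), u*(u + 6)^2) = 1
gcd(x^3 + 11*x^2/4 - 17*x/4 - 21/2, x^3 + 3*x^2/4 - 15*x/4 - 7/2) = x^2 - x/4 - 7/2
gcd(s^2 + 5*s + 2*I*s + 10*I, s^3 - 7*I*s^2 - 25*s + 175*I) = s + 5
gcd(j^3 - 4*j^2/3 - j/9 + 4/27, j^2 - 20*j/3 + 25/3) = 1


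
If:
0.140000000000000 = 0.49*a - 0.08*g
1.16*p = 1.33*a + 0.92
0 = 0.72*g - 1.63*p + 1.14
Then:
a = 0.56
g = 1.66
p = 1.43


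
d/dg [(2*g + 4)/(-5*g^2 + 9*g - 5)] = 2*(5*g^2 + 20*g - 23)/(25*g^4 - 90*g^3 + 131*g^2 - 90*g + 25)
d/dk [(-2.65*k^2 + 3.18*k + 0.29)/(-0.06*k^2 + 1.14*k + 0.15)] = (-2.8302*k^2 - 0.7602*k + 0.1464)/(0.0036*k^4 - 0.1368*k^3 + 1.2816*k^2 + 0.342*k + 0.0225)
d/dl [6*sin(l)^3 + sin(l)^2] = 2*(9*sin(l) + 1)*sin(l)*cos(l)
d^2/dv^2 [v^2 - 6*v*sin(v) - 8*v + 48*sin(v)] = 6*v*sin(v) - 48*sin(v) - 12*cos(v) + 2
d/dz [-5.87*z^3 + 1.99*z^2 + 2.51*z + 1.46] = -17.61*z^2 + 3.98*z + 2.51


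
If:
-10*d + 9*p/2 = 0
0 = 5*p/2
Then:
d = 0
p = 0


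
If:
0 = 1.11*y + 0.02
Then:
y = -0.02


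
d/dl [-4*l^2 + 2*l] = 2 - 8*l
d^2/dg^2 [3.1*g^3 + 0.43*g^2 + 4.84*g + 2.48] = 18.6*g + 0.86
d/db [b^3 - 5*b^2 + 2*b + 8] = 3*b^2 - 10*b + 2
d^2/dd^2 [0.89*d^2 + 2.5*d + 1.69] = 1.78000000000000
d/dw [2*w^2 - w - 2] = 4*w - 1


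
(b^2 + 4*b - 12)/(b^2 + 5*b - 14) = (b + 6)/(b + 7)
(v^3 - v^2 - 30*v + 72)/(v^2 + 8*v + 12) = (v^2 - 7*v + 12)/(v + 2)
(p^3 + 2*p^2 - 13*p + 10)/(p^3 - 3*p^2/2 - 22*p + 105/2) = 2*(p^2 - 3*p + 2)/(2*p^2 - 13*p + 21)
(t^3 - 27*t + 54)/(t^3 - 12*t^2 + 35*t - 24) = (t^2 + 3*t - 18)/(t^2 - 9*t + 8)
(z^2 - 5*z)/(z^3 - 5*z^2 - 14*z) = (5 - z)/(-z^2 + 5*z + 14)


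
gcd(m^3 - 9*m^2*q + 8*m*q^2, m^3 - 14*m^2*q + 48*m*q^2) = -m^2 + 8*m*q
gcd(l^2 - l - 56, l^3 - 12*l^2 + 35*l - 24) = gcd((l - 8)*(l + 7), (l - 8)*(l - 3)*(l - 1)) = l - 8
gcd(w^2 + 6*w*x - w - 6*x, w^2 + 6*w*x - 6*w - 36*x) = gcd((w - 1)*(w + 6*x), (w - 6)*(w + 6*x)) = w + 6*x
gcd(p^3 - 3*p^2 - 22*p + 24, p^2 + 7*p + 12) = p + 4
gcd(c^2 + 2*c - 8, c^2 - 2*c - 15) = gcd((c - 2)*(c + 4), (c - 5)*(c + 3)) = 1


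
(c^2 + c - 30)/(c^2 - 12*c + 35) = (c + 6)/(c - 7)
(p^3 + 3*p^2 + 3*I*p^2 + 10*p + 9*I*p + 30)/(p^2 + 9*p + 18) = (p^2 + 3*I*p + 10)/(p + 6)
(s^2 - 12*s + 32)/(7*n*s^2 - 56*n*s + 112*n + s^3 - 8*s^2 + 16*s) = (s - 8)/(7*n*s - 28*n + s^2 - 4*s)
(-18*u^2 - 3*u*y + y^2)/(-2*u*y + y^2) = (18*u^2 + 3*u*y - y^2)/(y*(2*u - y))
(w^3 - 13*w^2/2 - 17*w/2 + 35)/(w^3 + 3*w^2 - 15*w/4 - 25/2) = 2*(w - 7)/(2*w + 5)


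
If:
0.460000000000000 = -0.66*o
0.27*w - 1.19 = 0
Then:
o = -0.70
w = 4.41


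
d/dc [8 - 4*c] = -4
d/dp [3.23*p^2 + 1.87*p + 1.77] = 6.46*p + 1.87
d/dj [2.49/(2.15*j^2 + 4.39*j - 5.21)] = (-10.707*j - 10.9311)/(2.15*j^2 + 4.39*j - 5.21)^2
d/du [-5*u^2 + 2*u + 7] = 2 - 10*u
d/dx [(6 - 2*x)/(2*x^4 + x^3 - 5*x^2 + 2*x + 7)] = 2*(-2*x^4 - x^3 + 5*x^2 - 2*x + (x - 3)*(8*x^3 + 3*x^2 - 10*x + 2) - 7)/(2*x^4 + x^3 - 5*x^2 + 2*x + 7)^2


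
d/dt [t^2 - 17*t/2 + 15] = 2*t - 17/2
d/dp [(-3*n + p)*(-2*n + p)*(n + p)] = n^2 - 8*n*p + 3*p^2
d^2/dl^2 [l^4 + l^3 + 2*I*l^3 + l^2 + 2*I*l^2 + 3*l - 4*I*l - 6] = 12*l^2 + l*(6 + 12*I) + 2 + 4*I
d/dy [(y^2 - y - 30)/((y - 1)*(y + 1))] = (y^2 + 58*y + 1)/(y^4 - 2*y^2 + 1)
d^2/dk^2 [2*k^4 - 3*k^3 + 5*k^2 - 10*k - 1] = 24*k^2 - 18*k + 10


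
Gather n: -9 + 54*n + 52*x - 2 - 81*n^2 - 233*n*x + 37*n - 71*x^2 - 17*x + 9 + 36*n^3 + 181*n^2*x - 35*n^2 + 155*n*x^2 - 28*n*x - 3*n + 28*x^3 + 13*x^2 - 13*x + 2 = 36*n^3 + n^2*(181*x - 116) + n*(155*x^2 - 261*x + 88) + 28*x^3 - 58*x^2 + 22*x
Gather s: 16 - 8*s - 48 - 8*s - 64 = -16*s - 96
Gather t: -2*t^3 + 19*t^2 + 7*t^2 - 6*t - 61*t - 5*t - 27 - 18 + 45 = -2*t^3 + 26*t^2 - 72*t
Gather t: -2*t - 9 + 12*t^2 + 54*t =12*t^2 + 52*t - 9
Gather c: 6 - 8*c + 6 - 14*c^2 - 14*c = -14*c^2 - 22*c + 12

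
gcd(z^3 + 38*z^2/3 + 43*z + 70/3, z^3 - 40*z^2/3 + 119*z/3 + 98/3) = z + 2/3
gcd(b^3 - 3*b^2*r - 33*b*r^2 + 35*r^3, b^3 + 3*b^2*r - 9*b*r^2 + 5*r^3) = -b^2 - 4*b*r + 5*r^2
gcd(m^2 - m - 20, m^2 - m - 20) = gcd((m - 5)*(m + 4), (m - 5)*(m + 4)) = m^2 - m - 20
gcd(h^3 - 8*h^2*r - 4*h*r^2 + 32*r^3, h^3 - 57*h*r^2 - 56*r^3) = -h + 8*r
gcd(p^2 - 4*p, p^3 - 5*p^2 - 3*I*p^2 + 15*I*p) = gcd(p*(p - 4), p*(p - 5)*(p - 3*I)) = p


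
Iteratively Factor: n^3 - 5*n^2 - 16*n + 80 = (n + 4)*(n^2 - 9*n + 20) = (n - 5)*(n + 4)*(n - 4)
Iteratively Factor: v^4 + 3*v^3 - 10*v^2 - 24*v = (v)*(v^3 + 3*v^2 - 10*v - 24) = v*(v + 4)*(v^2 - v - 6) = v*(v + 2)*(v + 4)*(v - 3)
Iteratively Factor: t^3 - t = (t + 1)*(t^2 - t) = (t - 1)*(t + 1)*(t)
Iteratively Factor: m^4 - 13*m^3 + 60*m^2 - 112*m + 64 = (m - 4)*(m^3 - 9*m^2 + 24*m - 16) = (m - 4)*(m - 1)*(m^2 - 8*m + 16) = (m - 4)^2*(m - 1)*(m - 4)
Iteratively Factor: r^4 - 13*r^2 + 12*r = (r - 3)*(r^3 + 3*r^2 - 4*r) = r*(r - 3)*(r^2 + 3*r - 4) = r*(r - 3)*(r + 4)*(r - 1)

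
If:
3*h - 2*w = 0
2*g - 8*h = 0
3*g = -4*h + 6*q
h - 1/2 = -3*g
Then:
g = 2/13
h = 1/26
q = 4/39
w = 3/52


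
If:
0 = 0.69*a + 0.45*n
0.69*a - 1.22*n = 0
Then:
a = 0.00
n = 0.00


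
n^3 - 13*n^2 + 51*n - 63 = (n - 7)*(n - 3)^2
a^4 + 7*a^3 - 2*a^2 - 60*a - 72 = (a - 3)*(a + 2)^2*(a + 6)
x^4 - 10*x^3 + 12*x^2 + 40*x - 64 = (x - 8)*(x - 2)^2*(x + 2)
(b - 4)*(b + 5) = b^2 + b - 20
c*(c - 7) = c^2 - 7*c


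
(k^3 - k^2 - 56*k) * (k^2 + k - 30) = k^5 - 87*k^3 - 26*k^2 + 1680*k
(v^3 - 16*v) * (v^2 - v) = v^5 - v^4 - 16*v^3 + 16*v^2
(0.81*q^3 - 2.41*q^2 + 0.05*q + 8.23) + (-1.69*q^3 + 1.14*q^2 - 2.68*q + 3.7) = -0.88*q^3 - 1.27*q^2 - 2.63*q + 11.93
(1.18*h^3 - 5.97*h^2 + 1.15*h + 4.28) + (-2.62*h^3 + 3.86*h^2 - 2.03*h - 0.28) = -1.44*h^3 - 2.11*h^2 - 0.88*h + 4.0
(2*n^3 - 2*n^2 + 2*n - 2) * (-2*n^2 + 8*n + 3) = -4*n^5 + 20*n^4 - 14*n^3 + 14*n^2 - 10*n - 6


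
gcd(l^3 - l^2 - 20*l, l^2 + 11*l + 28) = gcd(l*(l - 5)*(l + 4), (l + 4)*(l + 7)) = l + 4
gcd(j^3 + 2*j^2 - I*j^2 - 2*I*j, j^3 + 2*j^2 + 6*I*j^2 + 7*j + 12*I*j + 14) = j^2 + j*(2 - I) - 2*I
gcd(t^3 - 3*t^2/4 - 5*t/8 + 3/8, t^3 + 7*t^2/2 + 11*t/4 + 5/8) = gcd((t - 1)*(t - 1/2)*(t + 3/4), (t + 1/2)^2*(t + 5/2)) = 1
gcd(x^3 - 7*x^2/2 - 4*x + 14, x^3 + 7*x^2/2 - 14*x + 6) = x - 2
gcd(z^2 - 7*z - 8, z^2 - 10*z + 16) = z - 8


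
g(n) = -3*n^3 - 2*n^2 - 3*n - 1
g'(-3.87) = -122.31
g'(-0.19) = -2.56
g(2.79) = -90.09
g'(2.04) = -48.61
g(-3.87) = 154.54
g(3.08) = -116.87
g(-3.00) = 71.00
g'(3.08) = -100.70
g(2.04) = -40.91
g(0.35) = -2.42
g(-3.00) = 71.00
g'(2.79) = -84.22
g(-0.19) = -0.48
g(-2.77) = 55.73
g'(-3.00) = -72.00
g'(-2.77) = -60.98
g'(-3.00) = -72.00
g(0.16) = -1.54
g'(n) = -9*n^2 - 4*n - 3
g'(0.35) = -5.50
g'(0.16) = -3.87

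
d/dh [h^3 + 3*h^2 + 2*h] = 3*h^2 + 6*h + 2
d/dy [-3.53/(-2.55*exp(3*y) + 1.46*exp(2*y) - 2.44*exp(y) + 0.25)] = (-27.0045*exp(2*y) + 10.3076*exp(y) - 8.6132)*exp(y)/(2.55*exp(3*y) - 1.46*exp(2*y) + 2.44*exp(y) - 0.25)^2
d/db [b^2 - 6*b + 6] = 2*b - 6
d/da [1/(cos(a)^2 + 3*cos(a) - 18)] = (2*cos(a) + 3)*sin(a)/(cos(a)^2 + 3*cos(a) - 18)^2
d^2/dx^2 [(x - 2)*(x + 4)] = 2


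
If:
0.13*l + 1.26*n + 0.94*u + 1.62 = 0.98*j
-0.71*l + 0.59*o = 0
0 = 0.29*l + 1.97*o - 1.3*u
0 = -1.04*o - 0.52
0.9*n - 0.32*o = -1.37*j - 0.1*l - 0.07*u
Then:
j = 0.24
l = -0.42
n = -0.42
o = -0.50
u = -0.85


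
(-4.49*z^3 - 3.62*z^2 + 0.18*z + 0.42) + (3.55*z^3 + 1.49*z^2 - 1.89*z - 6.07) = -0.94*z^3 - 2.13*z^2 - 1.71*z - 5.65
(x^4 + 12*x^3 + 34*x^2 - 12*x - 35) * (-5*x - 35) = -5*x^5 - 95*x^4 - 590*x^3 - 1130*x^2 + 595*x + 1225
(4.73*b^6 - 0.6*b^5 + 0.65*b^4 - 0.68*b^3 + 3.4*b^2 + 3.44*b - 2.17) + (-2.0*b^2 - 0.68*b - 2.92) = 4.73*b^6 - 0.6*b^5 + 0.65*b^4 - 0.68*b^3 + 1.4*b^2 + 2.76*b - 5.09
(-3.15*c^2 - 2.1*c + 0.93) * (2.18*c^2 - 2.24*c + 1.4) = -6.867*c^4 + 2.478*c^3 + 2.3214*c^2 - 5.0232*c + 1.302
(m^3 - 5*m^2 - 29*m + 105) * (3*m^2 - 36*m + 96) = 3*m^5 - 51*m^4 + 189*m^3 + 879*m^2 - 6564*m + 10080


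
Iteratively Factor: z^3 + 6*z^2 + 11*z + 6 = (z + 3)*(z^2 + 3*z + 2) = (z + 2)*(z + 3)*(z + 1)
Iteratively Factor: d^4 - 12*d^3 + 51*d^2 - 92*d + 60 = (d - 3)*(d^3 - 9*d^2 + 24*d - 20) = (d - 3)*(d - 2)*(d^2 - 7*d + 10) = (d - 3)*(d - 2)^2*(d - 5)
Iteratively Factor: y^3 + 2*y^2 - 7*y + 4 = (y - 1)*(y^2 + 3*y - 4) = (y - 1)^2*(y + 4)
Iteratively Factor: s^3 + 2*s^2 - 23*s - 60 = (s - 5)*(s^2 + 7*s + 12) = (s - 5)*(s + 3)*(s + 4)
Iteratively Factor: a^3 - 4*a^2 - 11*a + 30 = (a + 3)*(a^2 - 7*a + 10) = (a - 5)*(a + 3)*(a - 2)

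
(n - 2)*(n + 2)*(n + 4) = n^3 + 4*n^2 - 4*n - 16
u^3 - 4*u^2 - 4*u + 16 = (u - 4)*(u - 2)*(u + 2)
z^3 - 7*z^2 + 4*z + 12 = (z - 6)*(z - 2)*(z + 1)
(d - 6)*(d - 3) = d^2 - 9*d + 18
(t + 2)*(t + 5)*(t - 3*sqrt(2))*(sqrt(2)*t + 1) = sqrt(2)*t^4 - 5*t^3 + 7*sqrt(2)*t^3 - 35*t^2 + 7*sqrt(2)*t^2 - 50*t - 21*sqrt(2)*t - 30*sqrt(2)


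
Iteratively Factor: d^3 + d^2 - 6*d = (d + 3)*(d^2 - 2*d) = (d - 2)*(d + 3)*(d)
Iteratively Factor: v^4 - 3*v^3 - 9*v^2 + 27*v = (v)*(v^3 - 3*v^2 - 9*v + 27) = v*(v - 3)*(v^2 - 9) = v*(v - 3)*(v + 3)*(v - 3)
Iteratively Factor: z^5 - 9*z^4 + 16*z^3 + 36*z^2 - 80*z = (z - 2)*(z^4 - 7*z^3 + 2*z^2 + 40*z) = (z - 5)*(z - 2)*(z^3 - 2*z^2 - 8*z) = z*(z - 5)*(z - 2)*(z^2 - 2*z - 8) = z*(z - 5)*(z - 4)*(z - 2)*(z + 2)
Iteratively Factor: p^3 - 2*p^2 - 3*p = (p + 1)*(p^2 - 3*p) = p*(p + 1)*(p - 3)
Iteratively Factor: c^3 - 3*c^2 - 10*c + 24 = (c - 4)*(c^2 + c - 6) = (c - 4)*(c + 3)*(c - 2)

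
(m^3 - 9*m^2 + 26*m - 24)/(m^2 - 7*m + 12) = m - 2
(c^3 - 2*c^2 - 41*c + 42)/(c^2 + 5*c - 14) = (c^3 - 2*c^2 - 41*c + 42)/(c^2 + 5*c - 14)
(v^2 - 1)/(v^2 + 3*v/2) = 2*(v^2 - 1)/(v*(2*v + 3))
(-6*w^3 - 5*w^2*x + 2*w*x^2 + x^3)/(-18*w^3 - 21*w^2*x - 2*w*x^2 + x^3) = (-2*w + x)/(-6*w + x)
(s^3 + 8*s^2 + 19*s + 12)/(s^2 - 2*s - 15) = (s^2 + 5*s + 4)/(s - 5)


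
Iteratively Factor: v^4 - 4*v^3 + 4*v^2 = (v)*(v^3 - 4*v^2 + 4*v) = v*(v - 2)*(v^2 - 2*v) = v^2*(v - 2)*(v - 2)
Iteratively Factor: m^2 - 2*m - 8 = (m + 2)*(m - 4)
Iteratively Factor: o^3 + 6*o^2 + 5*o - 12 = (o - 1)*(o^2 + 7*o + 12) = (o - 1)*(o + 3)*(o + 4)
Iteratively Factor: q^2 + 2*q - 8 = (q + 4)*(q - 2)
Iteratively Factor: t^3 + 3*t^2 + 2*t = (t + 1)*(t^2 + 2*t) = t*(t + 1)*(t + 2)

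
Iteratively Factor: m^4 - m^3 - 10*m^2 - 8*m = (m - 4)*(m^3 + 3*m^2 + 2*m) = (m - 4)*(m + 2)*(m^2 + m) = m*(m - 4)*(m + 2)*(m + 1)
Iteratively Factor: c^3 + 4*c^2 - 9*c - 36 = (c + 4)*(c^2 - 9) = (c + 3)*(c + 4)*(c - 3)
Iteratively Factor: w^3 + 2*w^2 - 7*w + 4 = (w - 1)*(w^2 + 3*w - 4) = (w - 1)*(w + 4)*(w - 1)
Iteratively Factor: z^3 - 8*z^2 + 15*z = (z - 5)*(z^2 - 3*z) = (z - 5)*(z - 3)*(z)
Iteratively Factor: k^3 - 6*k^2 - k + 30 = (k - 5)*(k^2 - k - 6) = (k - 5)*(k - 3)*(k + 2)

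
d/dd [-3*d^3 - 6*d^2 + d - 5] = -9*d^2 - 12*d + 1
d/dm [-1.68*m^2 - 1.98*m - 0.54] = -3.36*m - 1.98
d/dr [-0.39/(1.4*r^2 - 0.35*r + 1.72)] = (1.092*r - 0.1365)/(1.4*r^2 - 0.35*r + 1.72)^2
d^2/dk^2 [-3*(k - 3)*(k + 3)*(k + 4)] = -18*k - 24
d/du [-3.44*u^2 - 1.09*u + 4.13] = -6.88*u - 1.09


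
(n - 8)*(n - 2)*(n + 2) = n^3 - 8*n^2 - 4*n + 32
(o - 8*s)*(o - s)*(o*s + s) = o^3*s - 9*o^2*s^2 + o^2*s + 8*o*s^3 - 9*o*s^2 + 8*s^3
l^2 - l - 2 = (l - 2)*(l + 1)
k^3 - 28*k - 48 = (k - 6)*(k + 2)*(k + 4)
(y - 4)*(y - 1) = y^2 - 5*y + 4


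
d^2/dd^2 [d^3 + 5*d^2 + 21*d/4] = 6*d + 10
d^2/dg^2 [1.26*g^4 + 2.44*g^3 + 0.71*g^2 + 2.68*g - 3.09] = 15.12*g^2 + 14.64*g + 1.42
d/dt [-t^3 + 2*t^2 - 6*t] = -3*t^2 + 4*t - 6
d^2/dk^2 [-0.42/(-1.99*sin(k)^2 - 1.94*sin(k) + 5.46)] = (-6.652968*sin(k)^4 - 4.864356*sin(k)^3 - 9.855132*sin(k)^2 + 5.279904*sin(k) + 12.28836)/(1.99*sin(k)^2 + 1.94*sin(k) - 5.46)^3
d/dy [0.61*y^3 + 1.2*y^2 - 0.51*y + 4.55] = 1.83*y^2 + 2.4*y - 0.51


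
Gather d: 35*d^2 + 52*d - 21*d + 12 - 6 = 35*d^2 + 31*d + 6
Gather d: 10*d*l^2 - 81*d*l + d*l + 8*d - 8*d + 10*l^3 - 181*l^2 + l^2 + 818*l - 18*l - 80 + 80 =d*(10*l^2 - 80*l) + 10*l^3 - 180*l^2 + 800*l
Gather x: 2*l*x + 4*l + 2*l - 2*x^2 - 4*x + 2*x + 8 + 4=6*l - 2*x^2 + x*(2*l - 2) + 12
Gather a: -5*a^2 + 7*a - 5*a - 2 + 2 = -5*a^2 + 2*a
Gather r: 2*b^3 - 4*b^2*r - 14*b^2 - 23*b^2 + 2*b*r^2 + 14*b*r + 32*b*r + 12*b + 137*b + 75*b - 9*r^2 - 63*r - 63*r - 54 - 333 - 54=2*b^3 - 37*b^2 + 224*b + r^2*(2*b - 9) + r*(-4*b^2 + 46*b - 126) - 441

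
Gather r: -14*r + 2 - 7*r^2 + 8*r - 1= -7*r^2 - 6*r + 1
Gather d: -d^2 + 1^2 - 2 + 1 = -d^2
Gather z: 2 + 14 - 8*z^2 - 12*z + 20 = -8*z^2 - 12*z + 36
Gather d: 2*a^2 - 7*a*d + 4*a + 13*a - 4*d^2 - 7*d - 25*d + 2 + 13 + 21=2*a^2 + 17*a - 4*d^2 + d*(-7*a - 32) + 36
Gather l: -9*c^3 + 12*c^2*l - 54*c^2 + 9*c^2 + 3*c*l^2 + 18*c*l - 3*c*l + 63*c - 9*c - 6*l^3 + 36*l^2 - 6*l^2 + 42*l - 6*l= -9*c^3 - 45*c^2 + 54*c - 6*l^3 + l^2*(3*c + 30) + l*(12*c^2 + 15*c + 36)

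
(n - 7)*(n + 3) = n^2 - 4*n - 21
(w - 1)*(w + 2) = w^2 + w - 2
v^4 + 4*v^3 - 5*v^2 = v^2*(v - 1)*(v + 5)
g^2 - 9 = (g - 3)*(g + 3)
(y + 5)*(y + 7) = y^2 + 12*y + 35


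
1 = 1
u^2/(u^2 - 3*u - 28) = u^2/(u^2 - 3*u - 28)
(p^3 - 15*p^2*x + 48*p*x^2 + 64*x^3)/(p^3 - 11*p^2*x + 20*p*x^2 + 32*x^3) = (-p + 8*x)/(-p + 4*x)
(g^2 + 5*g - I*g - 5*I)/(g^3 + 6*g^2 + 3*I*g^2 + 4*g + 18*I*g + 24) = (g + 5)/(g^2 + g*(6 + 4*I) + 24*I)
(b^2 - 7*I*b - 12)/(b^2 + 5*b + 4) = (b^2 - 7*I*b - 12)/(b^2 + 5*b + 4)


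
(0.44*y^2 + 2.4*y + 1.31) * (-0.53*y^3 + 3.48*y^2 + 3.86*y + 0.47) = -0.2332*y^5 + 0.2592*y^4 + 9.3561*y^3 + 14.0296*y^2 + 6.1846*y + 0.6157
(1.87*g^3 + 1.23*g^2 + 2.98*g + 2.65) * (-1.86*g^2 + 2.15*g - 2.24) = -3.4782*g^5 + 1.7327*g^4 - 7.0871*g^3 - 1.2772*g^2 - 0.9777*g - 5.936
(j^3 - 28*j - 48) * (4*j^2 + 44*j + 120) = 4*j^5 + 44*j^4 + 8*j^3 - 1424*j^2 - 5472*j - 5760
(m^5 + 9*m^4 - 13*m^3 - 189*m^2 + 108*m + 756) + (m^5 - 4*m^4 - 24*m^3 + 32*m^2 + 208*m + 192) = 2*m^5 + 5*m^4 - 37*m^3 - 157*m^2 + 316*m + 948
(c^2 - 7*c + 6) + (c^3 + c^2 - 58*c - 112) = c^3 + 2*c^2 - 65*c - 106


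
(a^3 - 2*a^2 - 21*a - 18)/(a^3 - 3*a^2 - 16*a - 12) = (a + 3)/(a + 2)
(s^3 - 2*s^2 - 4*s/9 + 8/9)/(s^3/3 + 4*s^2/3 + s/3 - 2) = (9*s^3 - 18*s^2 - 4*s + 8)/(3*(s^3 + 4*s^2 + s - 6))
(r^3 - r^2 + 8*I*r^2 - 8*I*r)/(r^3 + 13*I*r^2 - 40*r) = (r - 1)/(r + 5*I)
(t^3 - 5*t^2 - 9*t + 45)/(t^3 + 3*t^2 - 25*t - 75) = (t - 3)/(t + 5)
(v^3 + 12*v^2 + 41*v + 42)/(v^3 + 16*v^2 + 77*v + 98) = (v + 3)/(v + 7)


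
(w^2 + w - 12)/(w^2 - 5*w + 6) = (w + 4)/(w - 2)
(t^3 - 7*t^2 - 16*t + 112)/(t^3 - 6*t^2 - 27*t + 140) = (t + 4)/(t + 5)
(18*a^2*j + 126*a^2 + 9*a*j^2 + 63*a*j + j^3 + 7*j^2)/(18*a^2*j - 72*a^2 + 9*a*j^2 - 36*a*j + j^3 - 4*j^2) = (j + 7)/(j - 4)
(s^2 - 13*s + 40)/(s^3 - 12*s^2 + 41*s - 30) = (s - 8)/(s^2 - 7*s + 6)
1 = 1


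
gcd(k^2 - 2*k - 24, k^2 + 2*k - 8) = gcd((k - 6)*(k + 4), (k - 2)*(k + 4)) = k + 4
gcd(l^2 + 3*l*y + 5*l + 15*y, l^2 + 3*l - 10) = l + 5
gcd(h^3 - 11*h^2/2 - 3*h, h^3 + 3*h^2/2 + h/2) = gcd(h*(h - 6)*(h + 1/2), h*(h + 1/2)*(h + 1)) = h^2 + h/2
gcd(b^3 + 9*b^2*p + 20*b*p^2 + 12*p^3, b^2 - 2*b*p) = 1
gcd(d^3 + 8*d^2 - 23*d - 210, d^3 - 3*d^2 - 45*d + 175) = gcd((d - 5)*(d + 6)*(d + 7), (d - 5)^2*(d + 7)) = d^2 + 2*d - 35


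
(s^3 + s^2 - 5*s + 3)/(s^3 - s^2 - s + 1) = (s + 3)/(s + 1)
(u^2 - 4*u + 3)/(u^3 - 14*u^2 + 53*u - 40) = (u - 3)/(u^2 - 13*u + 40)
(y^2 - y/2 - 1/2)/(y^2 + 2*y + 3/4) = 2*(y - 1)/(2*y + 3)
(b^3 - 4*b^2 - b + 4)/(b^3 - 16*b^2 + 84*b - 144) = (b^2 - 1)/(b^2 - 12*b + 36)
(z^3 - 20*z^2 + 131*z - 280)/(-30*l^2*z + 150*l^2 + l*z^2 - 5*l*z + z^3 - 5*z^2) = (z^2 - 15*z + 56)/(-30*l^2 + l*z + z^2)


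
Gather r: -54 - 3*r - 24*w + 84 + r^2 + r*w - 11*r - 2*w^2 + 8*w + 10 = r^2 + r*(w - 14) - 2*w^2 - 16*w + 40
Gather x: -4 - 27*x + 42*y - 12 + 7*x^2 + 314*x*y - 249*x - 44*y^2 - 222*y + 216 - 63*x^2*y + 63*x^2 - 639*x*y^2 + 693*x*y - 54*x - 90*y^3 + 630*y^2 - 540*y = x^2*(70 - 63*y) + x*(-639*y^2 + 1007*y - 330) - 90*y^3 + 586*y^2 - 720*y + 200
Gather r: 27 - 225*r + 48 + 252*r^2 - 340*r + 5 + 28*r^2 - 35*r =280*r^2 - 600*r + 80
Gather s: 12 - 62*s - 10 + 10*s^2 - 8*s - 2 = 10*s^2 - 70*s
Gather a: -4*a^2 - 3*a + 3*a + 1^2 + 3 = 4 - 4*a^2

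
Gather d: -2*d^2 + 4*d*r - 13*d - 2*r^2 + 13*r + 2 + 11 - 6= -2*d^2 + d*(4*r - 13) - 2*r^2 + 13*r + 7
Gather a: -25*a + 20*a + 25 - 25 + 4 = 4 - 5*a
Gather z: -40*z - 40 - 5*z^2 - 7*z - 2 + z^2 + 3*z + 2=-4*z^2 - 44*z - 40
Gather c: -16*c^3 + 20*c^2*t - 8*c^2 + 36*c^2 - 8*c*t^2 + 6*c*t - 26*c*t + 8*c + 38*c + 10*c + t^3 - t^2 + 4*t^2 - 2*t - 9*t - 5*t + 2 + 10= -16*c^3 + c^2*(20*t + 28) + c*(-8*t^2 - 20*t + 56) + t^3 + 3*t^2 - 16*t + 12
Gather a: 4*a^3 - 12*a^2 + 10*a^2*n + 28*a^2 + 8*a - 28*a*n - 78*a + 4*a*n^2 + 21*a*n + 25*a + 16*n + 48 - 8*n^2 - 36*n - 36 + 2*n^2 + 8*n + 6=4*a^3 + a^2*(10*n + 16) + a*(4*n^2 - 7*n - 45) - 6*n^2 - 12*n + 18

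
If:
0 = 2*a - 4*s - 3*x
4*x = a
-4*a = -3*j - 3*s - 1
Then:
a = 4*x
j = 49*x/12 - 1/3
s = 5*x/4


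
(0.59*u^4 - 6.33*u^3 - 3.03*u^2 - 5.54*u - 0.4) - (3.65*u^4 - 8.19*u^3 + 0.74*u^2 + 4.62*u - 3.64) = -3.06*u^4 + 1.86*u^3 - 3.77*u^2 - 10.16*u + 3.24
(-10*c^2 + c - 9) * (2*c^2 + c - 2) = -20*c^4 - 8*c^3 + 3*c^2 - 11*c + 18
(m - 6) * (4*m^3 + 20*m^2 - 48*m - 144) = 4*m^4 - 4*m^3 - 168*m^2 + 144*m + 864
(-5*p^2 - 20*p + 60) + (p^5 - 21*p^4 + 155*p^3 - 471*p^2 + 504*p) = p^5 - 21*p^4 + 155*p^3 - 476*p^2 + 484*p + 60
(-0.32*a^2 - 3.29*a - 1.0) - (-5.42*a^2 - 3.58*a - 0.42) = 5.1*a^2 + 0.29*a - 0.58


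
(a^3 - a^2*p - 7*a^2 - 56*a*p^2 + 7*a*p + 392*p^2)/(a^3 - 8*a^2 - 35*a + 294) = (a^2 - a*p - 56*p^2)/(a^2 - a - 42)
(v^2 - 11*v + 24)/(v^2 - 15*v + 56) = (v - 3)/(v - 7)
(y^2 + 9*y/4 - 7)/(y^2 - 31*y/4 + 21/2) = (y + 4)/(y - 6)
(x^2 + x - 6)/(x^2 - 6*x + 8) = (x + 3)/(x - 4)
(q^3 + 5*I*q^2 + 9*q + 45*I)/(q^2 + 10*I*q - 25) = (q^2 + 9)/(q + 5*I)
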